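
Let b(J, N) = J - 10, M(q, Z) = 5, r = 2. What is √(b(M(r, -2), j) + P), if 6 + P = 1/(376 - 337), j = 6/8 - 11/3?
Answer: 2*I*√4173/39 ≈ 3.3128*I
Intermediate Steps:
j = -35/12 (j = 6*(⅛) - 11*⅓ = ¾ - 11/3 = -35/12 ≈ -2.9167)
P = -233/39 (P = -6 + 1/(376 - 337) = -6 + 1/39 = -233/39 ≈ -5.9744)
b(J, N) = -10 + J
√(b(M(r, -2), j) + P) = √((-10 + 5) - 233/39) = √(-5 - 233/39) = √(-428/39) = 2*I*√4173/39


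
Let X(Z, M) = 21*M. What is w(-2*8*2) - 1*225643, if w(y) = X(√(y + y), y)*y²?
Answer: -913771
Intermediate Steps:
w(y) = 21*y³ (w(y) = (21*y)*y² = 21*y³)
w(-2*8*2) - 1*225643 = 21*(-2*8*2)³ - 1*225643 = 21*(-16*2)³ - 225643 = 21*(-32)³ - 225643 = 21*(-32768) - 225643 = -688128 - 225643 = -913771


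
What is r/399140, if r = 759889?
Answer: 759889/399140 ≈ 1.9038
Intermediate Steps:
r/399140 = 759889/399140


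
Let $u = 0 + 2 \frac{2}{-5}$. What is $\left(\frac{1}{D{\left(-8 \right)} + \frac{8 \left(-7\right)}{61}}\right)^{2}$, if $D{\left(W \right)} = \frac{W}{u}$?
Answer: $\frac{3721}{306916} \approx 0.012124$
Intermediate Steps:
$u = - \frac{4}{5}$ ($u = 0 + 2 \cdot 2 \left(- \frac{1}{5}\right) = 0 + 2 \left(- \frac{2}{5}\right) = 0 - \frac{4}{5} = - \frac{4}{5} \approx -0.8$)
$D{\left(W \right)} = - \frac{5 W}{4}$ ($D{\left(W \right)} = \frac{W}{- \frac{4}{5}} = W \left(- \frac{5}{4}\right) = - \frac{5 W}{4}$)
$\left(\frac{1}{D{\left(-8 \right)} + \frac{8 \left(-7\right)}{61}}\right)^{2} = \left(\frac{1}{\left(- \frac{5}{4}\right) \left(-8\right) + \frac{8 \left(-7\right)}{61}}\right)^{2} = \left(\frac{1}{10 - \frac{56}{61}}\right)^{2} = \left(\frac{1}{\frac{554}{61}}\right)^{2} = \left(\frac{61}{554}\right)^{2} = \frac{3721}{306916}$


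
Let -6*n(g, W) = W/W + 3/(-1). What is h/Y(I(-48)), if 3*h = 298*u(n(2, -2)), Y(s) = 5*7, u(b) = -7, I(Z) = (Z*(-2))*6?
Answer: -298/15 ≈ -19.867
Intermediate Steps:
I(Z) = -12*Z (I(Z) = -2*Z*6 = -12*Z)
n(g, W) = ⅓ (n(g, W) = -(W/W + 3/(-1))/6 = -(1 + 3*(-1))/6 = -(1 - 3)/6 = -⅙*(-2) = ⅓)
Y(s) = 35
h = -2086/3 (h = (298*(-7))/3 = (⅓)*(-2086) = -2086/3 ≈ -695.33)
h/Y(I(-48)) = -2086/3/35 = -2086/3*1/35 = -298/15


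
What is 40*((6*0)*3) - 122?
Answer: -122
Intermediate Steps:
40*((6*0)*3) - 122 = 40*(0*3) - 122 = 40*0 - 122 = 0 - 122 = -122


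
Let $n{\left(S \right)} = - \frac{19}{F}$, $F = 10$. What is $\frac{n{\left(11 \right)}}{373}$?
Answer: $- \frac{19}{3730} \approx -0.0050938$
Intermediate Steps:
$n{\left(S \right)} = - \frac{19}{10}$
$\frac{n{\left(11 \right)}}{373} = - \frac{19}{10 \cdot 373} = \left(- \frac{19}{10}\right) \frac{1}{373} = - \frac{19}{3730}$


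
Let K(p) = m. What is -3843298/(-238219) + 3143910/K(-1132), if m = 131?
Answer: 749442568328/31206689 ≈ 24015.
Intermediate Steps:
K(p) = 131
-3843298/(-238219) + 3143910/K(-1132) = -3843298/(-238219) + 3143910/131 = -3843298*(-1/238219) + 3143910*(1/131) = 3843298/238219 + 3143910/131 = 749442568328/31206689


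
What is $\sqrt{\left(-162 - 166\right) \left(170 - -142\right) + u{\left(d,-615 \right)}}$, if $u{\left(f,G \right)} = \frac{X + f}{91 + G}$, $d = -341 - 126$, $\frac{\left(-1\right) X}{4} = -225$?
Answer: $\frac{i \sqrt{7024809107}}{262} \approx 319.9 i$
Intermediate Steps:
$X = 900$ ($X = \left(-4\right) \left(-225\right) = 900$)
$d = -467$
$u{\left(f,G \right)} = \frac{900 + f}{91 + G}$
$\sqrt{\left(-162 - 166\right) \left(170 - -142\right) + u{\left(d,-615 \right)}} = \sqrt{\left(-162 - 166\right) \left(170 - -142\right) + \frac{900 - 467}{91 - 615}} = \sqrt{- 328 \left(170 + 142\right) + \frac{1}{-524} \cdot 433} = \sqrt{\left(-328\right) 312 - \frac{433}{524}} = \sqrt{-102336 - \frac{433}{524}} = \sqrt{- \frac{53624497}{524}} = \frac{i \sqrt{7024809107}}{262}$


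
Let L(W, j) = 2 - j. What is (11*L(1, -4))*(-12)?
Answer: -792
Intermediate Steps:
(11*L(1, -4))*(-12) = (11*(2 - 1*(-4)))*(-12) = (11*(2 + 4))*(-12) = (11*6)*(-12) = 66*(-12) = -792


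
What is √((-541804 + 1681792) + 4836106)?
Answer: √5976094 ≈ 2444.6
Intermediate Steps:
√((-541804 + 1681792) + 4836106) = √(1139988 + 4836106) = √5976094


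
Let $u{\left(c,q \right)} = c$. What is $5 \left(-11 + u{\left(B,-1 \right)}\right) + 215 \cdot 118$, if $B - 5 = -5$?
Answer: $25315$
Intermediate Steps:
$B = 0$ ($B = 5 - 5 = 0$)
$5 \left(-11 + u{\left(B,-1 \right)}\right) + 215 \cdot 118 = 5 \left(-11 + 0\right) + 215 \cdot 118 = 5 \left(-11\right) + 25370 = -55 + 25370 = 25315$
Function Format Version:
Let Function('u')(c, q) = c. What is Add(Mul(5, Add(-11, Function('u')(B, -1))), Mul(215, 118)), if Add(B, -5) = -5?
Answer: 25315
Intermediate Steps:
B = 0 (B = Add(5, -5) = 0)
Add(Mul(5, Add(-11, Function('u')(B, -1))), Mul(215, 118)) = Add(Mul(5, Add(-11, 0)), Mul(215, 118)) = Add(Mul(5, -11), 25370) = Add(-55, 25370) = 25315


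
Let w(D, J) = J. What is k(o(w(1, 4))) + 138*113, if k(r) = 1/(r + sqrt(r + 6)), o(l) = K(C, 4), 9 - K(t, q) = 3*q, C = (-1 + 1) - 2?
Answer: 31187/2 - sqrt(3)/6 ≈ 15593.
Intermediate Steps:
C = -2 (C = 0 - 2 = -2)
K(t, q) = 9 - 3*q
o(l) = -3 (o(l) = 9 - 3*4 = 9 - 12 = -3)
k(r) = 1/(r + sqrt(6 + r))
k(o(w(1, 4))) + 138*113 = 1/(-3 + sqrt(6 - 3)) + 138*113 = 1/(-3 + sqrt(3)) + 15594 = 15594 + 1/(-3 + sqrt(3))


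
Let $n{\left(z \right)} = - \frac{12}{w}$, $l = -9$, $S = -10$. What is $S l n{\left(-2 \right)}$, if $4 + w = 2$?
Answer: $540$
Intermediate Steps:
$w = -2$ ($w = -4 + 2 = -2$)
$n{\left(z \right)} = 6$ ($n{\left(z \right)} = - \frac{12}{-2} = \left(-12\right) \left(- \frac{1}{2}\right) = 6$)
$S l n{\left(-2 \right)} = \left(-10\right) \left(-9\right) 6 = 90 \cdot 6 = 540$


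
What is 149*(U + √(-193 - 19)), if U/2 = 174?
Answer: 51852 + 298*I*√53 ≈ 51852.0 + 2169.5*I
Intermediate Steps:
U = 348 (U = 2*174 = 348)
149*(U + √(-193 - 19)) = 149*(348 + √(-193 - 19)) = 149*(348 + √(-212)) = 149*(348 + 2*I*√53) = 51852 + 298*I*√53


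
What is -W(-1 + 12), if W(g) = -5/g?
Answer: 5/11 ≈ 0.45455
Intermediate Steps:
-W(-1 + 12) = -(-5)/(-1 + 12) = -(-5)/11 = -1*(-5/11) = 5/11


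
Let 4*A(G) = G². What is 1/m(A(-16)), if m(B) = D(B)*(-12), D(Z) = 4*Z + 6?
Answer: -1/3144 ≈ -0.00031807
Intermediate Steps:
D(Z) = 6 + 4*Z
A(G) = G²/4
m(B) = -72 - 48*B (m(B) = (6 + 4*B)*(-12) = -72 - 48*B)
1/m(A(-16)) = 1/(-72 - 12*(-16)²) = 1/(-72 - 12*256) = 1/(-72 - 48*64) = 1/(-72 - 3072) = 1/(-3144) = -1/3144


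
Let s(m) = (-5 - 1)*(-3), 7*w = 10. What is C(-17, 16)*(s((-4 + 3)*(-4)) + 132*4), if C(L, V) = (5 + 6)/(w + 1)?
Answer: 42042/17 ≈ 2473.1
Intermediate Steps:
w = 10/7 (w = (⅐)*10 = 10/7 ≈ 1.4286)
s(m) = 18 (s(m) = -6*(-3) = 18)
C(L, V) = 77/17 (C(L, V) = (5 + 6)/(10/7 + 1) = 11/(17/7) = 11*(7/17) = 77/17)
C(-17, 16)*(s((-4 + 3)*(-4)) + 132*4) = 77*(18 + 132*4)/17 = 77*(18 + 528)/17 = (77/17)*546 = 42042/17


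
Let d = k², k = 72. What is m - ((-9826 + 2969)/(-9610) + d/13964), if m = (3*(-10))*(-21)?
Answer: 21099168953/33548510 ≈ 628.92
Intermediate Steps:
d = 5184 (d = 72² = 5184)
m = 630 (m = -30*(-21) = 630)
m - ((-9826 + 2969)/(-9610) + d/13964) = 630 - ((-9826 + 2969)/(-9610) + 5184/13964) = 630 - (-6857*(-1/9610) + 5184*(1/13964)) = 630 - (6857/9610 + 1296/3491) = 630 - 1*36392347/33548510 = 630 - 36392347/33548510 = 21099168953/33548510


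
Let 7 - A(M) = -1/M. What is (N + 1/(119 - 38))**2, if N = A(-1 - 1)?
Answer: 1113025/26244 ≈ 42.411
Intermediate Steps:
A(M) = 7 + 1/M (A(M) = 7 - (-1)/M = 7 + 1/M)
N = 13/2 (N = 7 + 1/(-1 - 1) = 7 + 1/(-2) = 7 - 1/2 = 13/2 ≈ 6.5000)
(N + 1/(119 - 38))**2 = (13/2 + 1/(119 - 38))**2 = (13/2 + 1/81)**2 = (1055/162)**2 = 1113025/26244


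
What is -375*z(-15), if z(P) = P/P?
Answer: -375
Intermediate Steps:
z(P) = 1
-375*z(-15) = -375*1 = -375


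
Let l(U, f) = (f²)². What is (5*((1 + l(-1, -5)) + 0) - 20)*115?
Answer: 357650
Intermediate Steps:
l(U, f) = f⁴
(5*((1 + l(-1, -5)) + 0) - 20)*115 = (5*((1 + (-5)⁴) + 0) - 20)*115 = (5*((1 + 625) + 0) - 20)*115 = (5*(626 + 0) - 20)*115 = (5*626 - 20)*115 = (3130 - 20)*115 = 3110*115 = 357650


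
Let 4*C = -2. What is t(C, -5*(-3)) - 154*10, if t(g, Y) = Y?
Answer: -1525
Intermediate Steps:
C = -½ (C = (¼)*(-2) = -½ ≈ -0.50000)
t(C, -5*(-3)) - 154*10 = -5*(-3) - 154*10 = 15 - 1540 = -1525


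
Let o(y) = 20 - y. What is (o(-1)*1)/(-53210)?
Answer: -21/53210 ≈ -0.00039466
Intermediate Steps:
(o(-1)*1)/(-53210) = ((20 - 1*(-1))*1)/(-53210) = ((20 + 1)*1)*(-1/53210) = (21*1)*(-1/53210) = 21*(-1/53210) = -21/53210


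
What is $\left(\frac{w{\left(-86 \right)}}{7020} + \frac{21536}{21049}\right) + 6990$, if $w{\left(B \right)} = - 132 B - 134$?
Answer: $\frac{516628765301}{73881990} \approx 6992.6$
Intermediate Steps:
$w{\left(B \right)} = -134 - 132 B$
$\left(\frac{w{\left(-86 \right)}}{7020} + \frac{21536}{21049}\right) + 6990 = \left(\frac{-134 - -11352}{7020} + \frac{21536}{21049}\right) + 6990 = \left(\left(-134 + 11352\right) \frac{1}{7020} + 21536 \cdot \frac{1}{21049}\right) + 6990 = \left(11218 \cdot \frac{1}{7020} + \frac{21536}{21049}\right) + 6990 = \left(\frac{5609}{3510} + \frac{21536}{21049}\right) + 6990 = \frac{193655201}{73881990} + 6990 = \frac{516628765301}{73881990}$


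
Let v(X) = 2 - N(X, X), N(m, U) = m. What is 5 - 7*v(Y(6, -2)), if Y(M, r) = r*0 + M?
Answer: 33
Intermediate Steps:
Y(M, r) = M (Y(M, r) = 0 + M = M)
v(X) = 2 - X
5 - 7*v(Y(6, -2)) = 5 - 7*(2 - 1*6) = 5 - 7*(2 - 6) = 5 - 7*(-4) = 5 + 28 = 33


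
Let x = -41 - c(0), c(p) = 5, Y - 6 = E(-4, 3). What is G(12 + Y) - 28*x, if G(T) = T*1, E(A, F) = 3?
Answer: 1309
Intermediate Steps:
Y = 9 (Y = 6 + 3 = 9)
G(T) = T
x = -46 (x = -41 - 1*5 = -41 - 5 = -46)
G(12 + Y) - 28*x = (12 + 9) - 28*(-46) = 21 + 1288 = 1309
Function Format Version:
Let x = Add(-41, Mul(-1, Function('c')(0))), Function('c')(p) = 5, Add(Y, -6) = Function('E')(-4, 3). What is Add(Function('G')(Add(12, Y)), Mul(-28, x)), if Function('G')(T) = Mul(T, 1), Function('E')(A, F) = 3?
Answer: 1309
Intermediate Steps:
Y = 9 (Y = Add(6, 3) = 9)
Function('G')(T) = T
x = -46 (x = Add(-41, Mul(-1, 5)) = Add(-41, -5) = -46)
Add(Function('G')(Add(12, Y)), Mul(-28, x)) = Add(Add(12, 9), Mul(-28, -46)) = Add(21, 1288) = 1309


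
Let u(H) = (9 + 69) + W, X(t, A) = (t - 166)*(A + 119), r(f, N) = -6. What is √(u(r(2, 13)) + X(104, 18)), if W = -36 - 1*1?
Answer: I*√8453 ≈ 91.94*I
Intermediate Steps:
W = -37 (W = -36 - 1 = -37)
X(t, A) = (-166 + t)*(119 + A)
u(H) = 41 (u(H) = (9 + 69) - 37 = 78 - 37 = 41)
√(u(r(2, 13)) + X(104, 18)) = √(41 + (-19754 - 166*18 + 119*104 + 18*104)) = √(41 + (-19754 - 2988 + 12376 + 1872)) = √(41 - 8494) = √(-8453) = I*√8453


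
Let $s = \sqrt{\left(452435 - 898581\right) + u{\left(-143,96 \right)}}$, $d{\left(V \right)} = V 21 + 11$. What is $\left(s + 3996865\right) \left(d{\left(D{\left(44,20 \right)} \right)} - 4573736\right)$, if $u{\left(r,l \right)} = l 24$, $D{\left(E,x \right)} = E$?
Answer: $-18276868268865 - 32009607 i \sqrt{9058} \approx -1.8277 \cdot 10^{13} - 3.0465 \cdot 10^{9} i$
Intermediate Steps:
$u{\left(r,l \right)} = 24 l$
$d{\left(V \right)} = 11 + 21 V$ ($d{\left(V \right)} = 21 V + 11 = 11 + 21 V$)
$s = 7 i \sqrt{9058}$ ($s = \sqrt{\left(452435 - 898581\right) + 24 \cdot 96} = \sqrt{-446146 + 2304} = \sqrt{-443842} = 7 i \sqrt{9058} \approx 666.21 i$)
$\left(s + 3996865\right) \left(d{\left(D{\left(44,20 \right)} \right)} - 4573736\right) = \left(7 i \sqrt{9058} + 3996865\right) \left(\left(11 + 21 \cdot 44\right) - 4573736\right) = \left(3996865 + 7 i \sqrt{9058}\right) \left(\left(11 + 924\right) - 4573736\right) = \left(3996865 + 7 i \sqrt{9058}\right) \left(935 - 4573736\right) = \left(3996865 + 7 i \sqrt{9058}\right) \left(-4572801\right) = -18276868268865 - 32009607 i \sqrt{9058}$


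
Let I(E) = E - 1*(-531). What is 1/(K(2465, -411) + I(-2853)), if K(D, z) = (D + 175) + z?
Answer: -1/93 ≈ -0.010753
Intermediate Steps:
K(D, z) = 175 + D + z (K(D, z) = (175 + D) + z = 175 + D + z)
I(E) = 531 + E (I(E) = E + 531 = 531 + E)
1/(K(2465, -411) + I(-2853)) = 1/((175 + 2465 - 411) + (531 - 2853)) = 1/(2229 - 2322) = 1/(-93) = -1/93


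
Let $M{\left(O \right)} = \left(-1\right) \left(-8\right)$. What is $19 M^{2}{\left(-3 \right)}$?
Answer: $1216$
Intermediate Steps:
$M{\left(O \right)} = 8$
$19 M^{2}{\left(-3 \right)} = 19 \cdot 8^{2} = 19 \cdot 64 = 1216$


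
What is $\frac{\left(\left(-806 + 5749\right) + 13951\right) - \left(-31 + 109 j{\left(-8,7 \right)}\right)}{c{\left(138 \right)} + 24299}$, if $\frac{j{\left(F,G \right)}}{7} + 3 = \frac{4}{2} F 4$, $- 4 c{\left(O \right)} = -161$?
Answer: $\frac{280184}{97357} \approx 2.8779$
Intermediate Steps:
$c{\left(O \right)} = \frac{161}{4}$ ($c{\left(O \right)} = \left(- \frac{1}{4}\right) \left(-161\right) = \frac{161}{4}$)
$j{\left(F,G \right)} = -21 + 56 F$ ($j{\left(F,G \right)} = -21 + 7 \cdot \frac{4}{2} F 4 = -21 + 7 \cdot 4 \cdot \frac{1}{2} \cdot 4 F = -21 + 7 \cdot 2 \cdot 4 F = -21 + 7 \cdot 8 F = -21 + 56 F$)
$\frac{\left(\left(-806 + 5749\right) + 13951\right) - \left(-31 + 109 j{\left(-8,7 \right)}\right)}{c{\left(138 \right)} + 24299} = \frac{\left(\left(-806 + 5749\right) + 13951\right) - \left(-31 + 109 \left(-21 + 56 \left(-8\right)\right)\right)}{\frac{161}{4} + 24299} = \frac{\left(4943 + 13951\right) - \left(-31 + 109 \left(-21 - 448\right)\right)}{\frac{97357}{4}} = \left(18894 + \left(31 - -51121\right)\right) \frac{4}{97357} = \left(18894 + \left(31 + 51121\right)\right) \frac{4}{97357} = \left(18894 + 51152\right) \frac{4}{97357} = 70046 \cdot \frac{4}{97357} = \frac{280184}{97357}$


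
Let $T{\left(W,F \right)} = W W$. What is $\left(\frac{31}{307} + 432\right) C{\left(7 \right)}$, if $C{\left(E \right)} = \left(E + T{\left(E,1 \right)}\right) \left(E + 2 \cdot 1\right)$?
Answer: $\frac{66858120}{307} \approx 2.1778 \cdot 10^{5}$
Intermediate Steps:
$T{\left(W,F \right)} = W^{2}$
$C{\left(E \right)} = \left(2 + E\right) \left(E + E^{2}\right)$ ($C{\left(E \right)} = \left(E + E^{2}\right) \left(E + 2 \cdot 1\right) = \left(E + E^{2}\right) \left(E + 2\right) = \left(E + E^{2}\right) \left(2 + E\right) = \left(2 + E\right) \left(E + E^{2}\right)$)
$\left(\frac{31}{307} + 432\right) C{\left(7 \right)} = \left(\frac{31}{307} + 432\right) 7 \left(2 + 7^{2} + 3 \cdot 7\right) = \left(31 \cdot \frac{1}{307} + 432\right) 7 \left(2 + 49 + 21\right) = \left(\frac{31}{307} + 432\right) 7 \cdot 72 = \frac{132655}{307} \cdot 504 = \frac{66858120}{307}$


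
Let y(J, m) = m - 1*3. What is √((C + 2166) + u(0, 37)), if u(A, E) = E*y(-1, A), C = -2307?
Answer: 6*I*√7 ≈ 15.875*I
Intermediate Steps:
y(J, m) = -3 + m (y(J, m) = m - 3 = -3 + m)
u(A, E) = E*(-3 + A)
√((C + 2166) + u(0, 37)) = √((-2307 + 2166) + 37*(-3 + 0)) = √(-141 + 37*(-3)) = √(-141 - 111) = √(-252) = 6*I*√7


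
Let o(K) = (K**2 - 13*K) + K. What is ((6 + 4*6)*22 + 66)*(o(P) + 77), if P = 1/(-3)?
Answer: 176660/3 ≈ 58887.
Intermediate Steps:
P = -1/3 ≈ -0.33333
o(K) = K**2 - 12*K
((6 + 4*6)*22 + 66)*(o(P) + 77) = ((6 + 4*6)*22 + 66)*(-(-12 - 1/3)/3 + 77) = ((6 + 24)*22 + 66)*(-1/3*(-37/3) + 77) = (30*22 + 66)*(37/9 + 77) = (660 + 66)*(730/9) = 726*(730/9) = 176660/3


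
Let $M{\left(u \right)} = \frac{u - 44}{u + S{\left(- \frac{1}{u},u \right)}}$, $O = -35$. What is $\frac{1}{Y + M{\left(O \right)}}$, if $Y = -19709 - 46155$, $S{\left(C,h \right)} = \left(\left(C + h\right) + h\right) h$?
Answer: $- \frac{2414}{158995775} \approx -1.5183 \cdot 10^{-5}$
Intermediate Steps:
$S{\left(C,h \right)} = h \left(C + 2 h\right)$ ($S{\left(C,h \right)} = \left(C + 2 h\right) h = h \left(C + 2 h\right)$)
$Y = -65864$
$M{\left(u \right)} = \frac{-44 + u}{u + u \left(- \frac{1}{u} + 2 u\right)}$ ($M{\left(u \right)} = \frac{u - 44}{u + u \left(- \frac{1}{u} + 2 u\right)} = \frac{-44 + u}{u + u \left(- \frac{1}{u} + 2 u\right)}$)
$\frac{1}{Y + M{\left(O \right)}} = \frac{1}{-65864 + \frac{-44 - 35}{-1 - 35 + 2 \left(-35\right)^{2}}} = \frac{1}{-65864 + \frac{1}{-1 - 35 + 2 \cdot 1225} \left(-79\right)} = \frac{1}{-65864 + \frac{1}{-1 - 35 + 2450} \left(-79\right)} = \frac{1}{-65864 + \frac{1}{2414} \left(-79\right)} = \frac{1}{-65864 - \frac{79}{2414}} = \frac{1}{- \frac{158995775}{2414}} = - \frac{2414}{158995775}$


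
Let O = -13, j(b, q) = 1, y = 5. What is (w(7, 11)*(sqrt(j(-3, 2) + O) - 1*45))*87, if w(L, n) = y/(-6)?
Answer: 6525/2 - 145*I*sqrt(3) ≈ 3262.5 - 251.15*I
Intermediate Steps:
w(L, n) = -5/6 (w(L, n) = 5/(-6) = 5*(-1/6) = -5/6)
(w(7, 11)*(sqrt(j(-3, 2) + O) - 1*45))*87 = -5*(sqrt(1 - 13) - 1*45)/6*87 = -5*(sqrt(-12) - 45)/6*87 = -5*(2*I*sqrt(3) - 45)/6*87 = -5*(-45 + 2*I*sqrt(3))/6*87 = (75/2 - 5*I*sqrt(3)/3)*87 = 6525/2 - 145*I*sqrt(3)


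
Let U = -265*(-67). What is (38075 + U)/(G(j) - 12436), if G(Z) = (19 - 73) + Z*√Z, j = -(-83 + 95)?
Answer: -174329175/39000457 + 334980*I*√3/39000457 ≈ -4.4699 + 0.014877*I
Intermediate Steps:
j = -12 (j = -1*12 = -12)
U = 17755
G(Z) = -54 + Z^(3/2)
(38075 + U)/(G(j) - 12436) = (38075 + 17755)/((-54 + (-12)^(3/2)) - 12436) = 55830/((-54 - 24*I*√3) - 12436) = 55830/(-12490 - 24*I*√3)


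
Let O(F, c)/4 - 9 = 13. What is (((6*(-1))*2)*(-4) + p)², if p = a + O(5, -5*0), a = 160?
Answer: 87616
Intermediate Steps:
O(F, c) = 88 (O(F, c) = 36 + 4*13 = 36 + 52 = 88)
p = 248 (p = 160 + 88 = 248)
(((6*(-1))*2)*(-4) + p)² = (((6*(-1))*2)*(-4) + 248)² = (-6*2*(-4) + 248)² = (-12*(-4) + 248)² = (48 + 248)² = 296² = 87616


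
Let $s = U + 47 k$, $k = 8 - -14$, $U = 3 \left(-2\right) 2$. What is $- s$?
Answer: $-1022$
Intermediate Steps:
$U = -12$ ($U = \left(-6\right) 2 = -12$)
$k = 22$ ($k = 8 + 14 = 22$)
$s = 1022$ ($s = -12 + 47 \cdot 22 = -12 + 1034 = 1022$)
$- s = \left(-1\right) 1022 = -1022$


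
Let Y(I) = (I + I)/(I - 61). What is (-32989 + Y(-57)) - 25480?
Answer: -3449614/59 ≈ -58468.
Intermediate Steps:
Y(I) = 2*I/(-61 + I) (Y(I) = (2*I)/(-61 + I) = 2*I/(-61 + I))
(-32989 + Y(-57)) - 25480 = (-32989 + 2*(-57)/(-61 - 57)) - 25480 = (-32989 + 2*(-57)/(-118)) - 25480 = (-32989 + 2*(-57)*(-1/118)) - 25480 = (-32989 + 57/59) - 25480 = -1946294/59 - 25480 = -3449614/59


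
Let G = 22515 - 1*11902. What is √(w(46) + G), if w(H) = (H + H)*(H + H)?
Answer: √19077 ≈ 138.12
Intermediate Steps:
G = 10613 (G = 22515 - 11902 = 10613)
w(H) = 4*H² (w(H) = (2*H)*(2*H) = 4*H²)
√(w(46) + G) = √(4*46² + 10613) = √(4*2116 + 10613) = √(8464 + 10613) = √19077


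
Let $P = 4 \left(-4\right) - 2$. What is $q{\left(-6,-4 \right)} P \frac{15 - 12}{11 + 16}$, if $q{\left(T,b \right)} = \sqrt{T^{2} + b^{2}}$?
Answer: $- 4 \sqrt{13} \approx -14.422$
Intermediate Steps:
$P = -18$ ($P = -16 - 2 = -18$)
$q{\left(-6,-4 \right)} P \frac{15 - 12}{11 + 16} = \sqrt{\left(-6\right)^{2} + \left(-4\right)^{2}} \left(-18\right) \frac{15 - 12}{11 + 16} = \sqrt{36 + 16} \left(-18\right) \frac{3}{27} = \sqrt{52} \left(-18\right) 3 \cdot \frac{1}{27} = 2 \sqrt{13} \left(-18\right) \frac{1}{9} = - 36 \sqrt{13} \cdot \frac{1}{9} = - 4 \sqrt{13}$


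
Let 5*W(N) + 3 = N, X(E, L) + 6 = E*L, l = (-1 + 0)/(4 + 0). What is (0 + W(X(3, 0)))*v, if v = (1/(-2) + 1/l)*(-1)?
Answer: -81/10 ≈ -8.1000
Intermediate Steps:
l = -1/4 ≈ -0.25000
X(E, L) = -6 + E*L
W(N) = -3/5 + N/5
v = 9/2 (v = (1/(-2) + 1/(-1/4))*(-1) = (1*(-1/2) + 1*(-4))*(-1) = (-1/2 - 4)*(-1) = -9/2*(-1) = 9/2 ≈ 4.5000)
(0 + W(X(3, 0)))*v = (0 + (-3/5 + (-6 + 3*0)/5))*(9/2) = (0 + (-3/5 + (-6 + 0)/5))*(9/2) = (0 + (-3/5 + (1/5)*(-6)))*(9/2) = (0 + (-3/5 - 6/5))*(9/2) = (0 - 9/5)*(9/2) = -9/5*9/2 = -81/10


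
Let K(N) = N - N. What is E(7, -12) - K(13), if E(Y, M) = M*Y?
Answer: -84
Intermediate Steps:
K(N) = 0
E(7, -12) - K(13) = -12*7 - 1*0 = -84 + 0 = -84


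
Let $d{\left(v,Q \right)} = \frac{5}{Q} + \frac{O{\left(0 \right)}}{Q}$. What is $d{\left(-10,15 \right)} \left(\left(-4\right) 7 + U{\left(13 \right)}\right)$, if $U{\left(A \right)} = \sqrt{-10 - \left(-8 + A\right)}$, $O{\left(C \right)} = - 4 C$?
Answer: $- \frac{28}{3} + \frac{i \sqrt{15}}{3} \approx -9.3333 + 1.291 i$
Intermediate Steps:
$U{\left(A \right)} = \sqrt{-2 - A}$
$d{\left(v,Q \right)} = \frac{5}{Q}$ ($d{\left(v,Q \right)} = \frac{5}{Q} + \frac{\left(-4\right) 0}{Q} = \frac{5}{Q} + \frac{0}{Q} = \frac{5}{Q} + 0 = \frac{5}{Q}$)
$d{\left(-10,15 \right)} \left(\left(-4\right) 7 + U{\left(13 \right)}\right) = \frac{5}{15} \left(\left(-4\right) 7 + \sqrt{-2 - 13}\right) = 5 \cdot \frac{1}{15} \left(-28 + \sqrt{-2 - 13}\right) = \frac{-28 + \sqrt{-15}}{3} = \frac{-28 + i \sqrt{15}}{3} = - \frac{28}{3} + \frac{i \sqrt{15}}{3}$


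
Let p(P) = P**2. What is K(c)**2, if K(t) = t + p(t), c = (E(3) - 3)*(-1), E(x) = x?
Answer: 0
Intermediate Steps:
c = 0 (c = (3 - 3)*(-1) = 0*(-1) = 0)
K(t) = t + t**2
K(c)**2 = (0*(1 + 0))**2 = (0*1)**2 = 0**2 = 0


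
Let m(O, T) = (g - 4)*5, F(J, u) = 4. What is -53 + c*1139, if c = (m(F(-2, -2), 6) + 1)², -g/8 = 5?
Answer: 54627526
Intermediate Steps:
g = -40 (g = -8*5 = -40)
m(O, T) = -220 (m(O, T) = (-40 - 4)*5 = -44*5 = -220)
c = 47961 (c = (-220 + 1)² = (-219)² = 47961)
-53 + c*1139 = -53 + 47961*1139 = -53 + 54627579 = 54627526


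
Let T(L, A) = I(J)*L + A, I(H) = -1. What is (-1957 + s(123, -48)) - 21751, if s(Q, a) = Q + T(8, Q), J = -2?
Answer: -23470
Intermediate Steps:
T(L, A) = A - L (T(L, A) = -L + A = A - L)
s(Q, a) = -8 + 2*Q (s(Q, a) = Q + (Q - 1*8) = Q + (Q - 8) = Q + (-8 + Q) = -8 + 2*Q)
(-1957 + s(123, -48)) - 21751 = (-1957 + (-8 + 2*123)) - 21751 = (-1957 + (-8 + 246)) - 21751 = (-1957 + 238) - 21751 = -1719 - 21751 = -23470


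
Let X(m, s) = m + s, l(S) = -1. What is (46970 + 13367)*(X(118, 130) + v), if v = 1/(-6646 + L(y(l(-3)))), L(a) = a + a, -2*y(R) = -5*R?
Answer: 99522683639/6651 ≈ 1.4964e+7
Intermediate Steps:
y(R) = 5*R/2 (y(R) = -(-5)*R/2 = 5*R/2)
L(a) = 2*a
v = -1/6651 (v = 1/(-6646 + 2*((5/2)*(-1))) = 1/(-6646 + 2*(-5/2)) = 1/(-6646 - 5) = 1/(-6651) = -1/6651 ≈ -0.00015035)
(46970 + 13367)*(X(118, 130) + v) = (46970 + 13367)*((118 + 130) - 1/6651) = 60337*(248 - 1/6651) = 60337*(1649447/6651) = 99522683639/6651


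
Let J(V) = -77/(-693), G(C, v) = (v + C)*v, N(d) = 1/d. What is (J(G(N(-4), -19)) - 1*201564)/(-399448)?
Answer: 1814075/3595032 ≈ 0.50461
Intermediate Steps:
N(d) = 1/d
G(C, v) = v*(C + v) (G(C, v) = (C + v)*v = v*(C + v))
J(V) = 1/9 (J(V) = -77*(-1/693) = 1/9)
(J(G(N(-4), -19)) - 1*201564)/(-399448) = (1/9 - 1*201564)/(-399448) = (1/9 - 201564)*(-1/399448) = -1814075/9*(-1/399448) = 1814075/3595032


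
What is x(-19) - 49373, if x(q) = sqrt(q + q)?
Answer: -49373 + I*sqrt(38) ≈ -49373.0 + 6.1644*I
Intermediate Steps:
x(q) = sqrt(2)*sqrt(q) (x(q) = sqrt(2*q) = sqrt(2)*sqrt(q))
x(-19) - 49373 = sqrt(2)*sqrt(-19) - 49373 = sqrt(2)*(I*sqrt(19)) - 49373 = I*sqrt(38) - 49373 = -49373 + I*sqrt(38)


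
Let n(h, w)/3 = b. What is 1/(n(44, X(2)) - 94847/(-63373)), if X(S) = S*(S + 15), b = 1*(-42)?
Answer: -63373/7890151 ≈ -0.0080319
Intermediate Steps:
b = -42
X(S) = S*(15 + S)
n(h, w) = -126 (n(h, w) = 3*(-42) = -126)
1/(n(44, X(2)) - 94847/(-63373)) = 1/(-126 - 94847/(-63373)) = 1/(-126 - 94847*(-1/63373)) = 1/(-126 + 94847/63373) = 1/(-7890151/63373) = -63373/7890151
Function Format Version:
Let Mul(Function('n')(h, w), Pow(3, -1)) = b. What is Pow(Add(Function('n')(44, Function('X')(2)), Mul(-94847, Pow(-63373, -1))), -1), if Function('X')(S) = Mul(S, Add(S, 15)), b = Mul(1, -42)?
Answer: Rational(-63373, 7890151) ≈ -0.0080319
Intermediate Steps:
b = -42
Function('X')(S) = Mul(S, Add(15, S))
Function('n')(h, w) = -126 (Function('n')(h, w) = Mul(3, -42) = -126)
Pow(Add(Function('n')(44, Function('X')(2)), Mul(-94847, Pow(-63373, -1))), -1) = Pow(Add(-126, Mul(-94847, Pow(-63373, -1))), -1) = Pow(Add(-126, Mul(-94847, Rational(-1, 63373))), -1) = Pow(Add(-126, Rational(94847, 63373)), -1) = Pow(Rational(-7890151, 63373), -1) = Rational(-63373, 7890151)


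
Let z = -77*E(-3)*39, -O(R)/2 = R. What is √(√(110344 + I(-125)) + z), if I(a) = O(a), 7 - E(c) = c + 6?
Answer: √(-12012 + 11*√914) ≈ 108.07*I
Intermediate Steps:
O(R) = -2*R
E(c) = 1 - c (E(c) = 7 - (c + 6) = 7 - (6 + c) = 7 + (-6 - c) = 1 - c)
I(a) = -2*a
z = -12012 (z = -77*(1 - 1*(-3))*39 = -77*(1 + 3)*39 = -77*4*39 = -308*39 = -12012)
√(√(110344 + I(-125)) + z) = √(√(110344 - 2*(-125)) - 12012) = √(√(110344 + 250) - 12012) = √(√110594 - 12012) = √(11*√914 - 12012) = √(-12012 + 11*√914)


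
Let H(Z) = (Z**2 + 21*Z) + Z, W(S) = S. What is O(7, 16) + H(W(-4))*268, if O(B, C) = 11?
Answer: -19285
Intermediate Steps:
H(Z) = Z**2 + 22*Z
O(7, 16) + H(W(-4))*268 = 11 - 4*(22 - 4)*268 = 11 - 4*18*268 = 11 - 72*268 = 11 - 19296 = -19285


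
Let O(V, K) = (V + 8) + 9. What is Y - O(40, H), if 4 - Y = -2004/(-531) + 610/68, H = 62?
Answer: -395651/6018 ≈ -65.745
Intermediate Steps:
O(V, K) = 17 + V (O(V, K) = (8 + V) + 9 = 17 + V)
Y = -52625/6018 (Y = 4 - (-2004/(-531) + 610/68) = 4 - (-2004*(-1/531) + 610*(1/68)) = 4 - (668/177 + 305/34) = 4 - 1*76697/6018 = 4 - 76697/6018 = -52625/6018 ≈ -8.7446)
Y - O(40, H) = -52625/6018 - (17 + 40) = -52625/6018 - 1*57 = -52625/6018 - 57 = -395651/6018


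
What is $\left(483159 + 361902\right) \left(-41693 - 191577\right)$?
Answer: $-197127379470$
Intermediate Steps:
$\left(483159 + 361902\right) \left(-41693 - 191577\right) = 845061 \left(-233270\right) = -197127379470$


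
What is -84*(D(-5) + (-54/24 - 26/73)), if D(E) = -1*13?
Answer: 95697/73 ≈ 1310.9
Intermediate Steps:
D(E) = -13
-84*(D(-5) + (-54/24 - 26/73)) = -84*(-13 + (-54/24 - 26/73)) = -84*(-13 + (-54*1/24 - 26*1/73)) = -84*(-13 + (-9/4 - 26/73)) = -84*(-13 - 761/292) = -84*(-4557/292) = 95697/73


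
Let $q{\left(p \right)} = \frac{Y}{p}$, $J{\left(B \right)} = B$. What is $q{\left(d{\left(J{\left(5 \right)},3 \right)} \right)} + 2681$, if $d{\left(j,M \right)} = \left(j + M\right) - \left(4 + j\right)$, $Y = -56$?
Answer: $2737$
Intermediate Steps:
$d{\left(j,M \right)} = -4 + M$ ($d{\left(j,M \right)} = \left(M + j\right) - \left(4 + j\right) = -4 + M$)
$q{\left(p \right)} = - \frac{56}{p}$
$q{\left(d{\left(J{\left(5 \right)},3 \right)} \right)} + 2681 = - \frac{56}{-4 + 3} + 2681 = - \frac{56}{-1} + 2681 = \left(-56\right) \left(-1\right) + 2681 = 56 + 2681 = 2737$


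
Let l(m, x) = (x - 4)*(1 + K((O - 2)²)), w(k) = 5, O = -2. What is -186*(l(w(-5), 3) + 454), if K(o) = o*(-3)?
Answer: -93186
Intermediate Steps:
K(o) = -3*o
l(m, x) = 188 - 47*x (l(m, x) = (x - 4)*(1 - 3*(-2 - 2)²) = (-4 + x)*(1 - 3*(-4)²) = (-4 + x)*(1 - 3*16) = (-4 + x)*(1 - 48) = (-4 + x)*(-47) = 188 - 47*x)
-186*(l(w(-5), 3) + 454) = -186*((188 - 47*3) + 454) = -186*((188 - 141) + 454) = -186*(47 + 454) = -186*501 = -93186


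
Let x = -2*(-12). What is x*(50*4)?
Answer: 4800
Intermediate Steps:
x = 24
x*(50*4) = 24*(50*4) = 24*200 = 4800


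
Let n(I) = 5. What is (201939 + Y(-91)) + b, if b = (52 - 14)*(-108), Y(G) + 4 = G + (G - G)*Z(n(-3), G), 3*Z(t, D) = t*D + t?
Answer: 197740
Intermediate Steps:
Z(t, D) = t/3 + D*t/3 (Z(t, D) = (t*D + t)/3 = (D*t + t)/3 = (t + D*t)/3 = t/3 + D*t/3)
Y(G) = -4 + G (Y(G) = -4 + (G + (G - G)*((⅓)*5*(1 + G))) = -4 + (G + 0*(5/3 + 5*G/3)) = -4 + (G + 0) = -4 + G)
b = -4104 (b = 38*(-108) = -4104)
(201939 + Y(-91)) + b = (201939 + (-4 - 91)) - 4104 = (201939 - 95) - 4104 = 201844 - 4104 = 197740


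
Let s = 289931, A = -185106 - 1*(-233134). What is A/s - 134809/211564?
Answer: -28924312387/61338962084 ≈ -0.47155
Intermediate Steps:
A = 48028 (A = -185106 + 233134 = 48028)
A/s - 134809/211564 = 48028/289931 - 134809/211564 = -28924312387/61338962084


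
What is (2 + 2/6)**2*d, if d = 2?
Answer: 98/9 ≈ 10.889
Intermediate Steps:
(2 + 2/6)**2*d = (2 + 2/6)**2*2 = (2 + 2*(1/6))**2*2 = (2 + 1/3)**2*2 = (7/3)**2*2 = (49/9)*2 = 98/9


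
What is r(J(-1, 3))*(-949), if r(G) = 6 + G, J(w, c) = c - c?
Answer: -5694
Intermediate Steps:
J(w, c) = 0
r(J(-1, 3))*(-949) = (6 + 0)*(-949) = 6*(-949) = -5694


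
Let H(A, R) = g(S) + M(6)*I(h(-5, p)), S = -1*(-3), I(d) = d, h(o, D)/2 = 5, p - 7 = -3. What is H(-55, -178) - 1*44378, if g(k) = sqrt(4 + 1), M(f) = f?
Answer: -44318 + sqrt(5) ≈ -44316.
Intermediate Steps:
p = 4 (p = 7 - 3 = 4)
h(o, D) = 10 (h(o, D) = 2*5 = 10)
S = 3
g(k) = sqrt(5)
H(A, R) = 60 + sqrt(5) (H(A, R) = sqrt(5) + 6*10 = sqrt(5) + 60 = 60 + sqrt(5))
H(-55, -178) - 1*44378 = (60 + sqrt(5)) - 1*44378 = (60 + sqrt(5)) - 44378 = -44318 + sqrt(5)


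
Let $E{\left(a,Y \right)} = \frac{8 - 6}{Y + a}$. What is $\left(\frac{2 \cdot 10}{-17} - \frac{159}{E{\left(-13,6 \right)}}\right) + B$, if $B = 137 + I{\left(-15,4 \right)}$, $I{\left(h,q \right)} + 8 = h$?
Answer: $\frac{22757}{34} \approx 669.32$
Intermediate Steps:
$I{\left(h,q \right)} = -8 + h$
$E{\left(a,Y \right)} = \frac{2}{Y + a}$
$B = 114$ ($B = 137 - 23 = 114$)
$\left(\frac{2 \cdot 10}{-17} - \frac{159}{E{\left(-13,6 \right)}}\right) + B = \left(\frac{2 \cdot 10}{-17} - \frac{159}{2 \frac{1}{6 - 13}}\right) + 114 = \left(20 \left(- \frac{1}{17}\right) - \frac{159}{2 \frac{1}{-7}}\right) + 114 = \left(- \frac{20}{17} - \frac{159}{2 \left(- \frac{1}{7}\right)}\right) + 114 = \left(- \frac{20}{17} - \frac{159}{- \frac{2}{7}}\right) + 114 = \left(- \frac{20}{17} - - \frac{1113}{2}\right) + 114 = \left(- \frac{20}{17} + \frac{1113}{2}\right) + 114 = \frac{18881}{34} + 114 = \frac{22757}{34}$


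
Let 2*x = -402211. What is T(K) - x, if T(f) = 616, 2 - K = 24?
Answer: 403443/2 ≈ 2.0172e+5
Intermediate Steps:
K = -22 (K = 2 - 1*24 = 2 - 24 = -22)
x = -402211/2 (x = (1/2)*(-402211) = -402211/2 ≈ -2.0111e+5)
T(K) - x = 616 - 1*(-402211/2) = 616 + 402211/2 = 403443/2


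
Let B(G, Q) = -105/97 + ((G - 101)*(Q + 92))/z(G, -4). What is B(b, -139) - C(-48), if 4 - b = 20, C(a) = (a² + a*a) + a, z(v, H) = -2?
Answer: -1418253/194 ≈ -7310.6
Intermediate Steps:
C(a) = a + 2*a² (C(a) = (a² + a²) + a = 2*a² + a = a + 2*a²)
b = -16 (b = 4 - 1*20 = 4 - 20 = -16)
B(G, Q) = -105/97 - (-101 + G)*(92 + Q)/2 (B(G, Q) = -105/97 + ((G - 101)*(Q + 92))/(-2) = -105*1/97 + ((-101 + G)*(92 + Q))*(-½) = -105/97 - (-101 + G)*(92 + Q)/2)
B(b, -139) - C(-48) = (450557/97 - 46*(-16) + (101/2)*(-139) - ½*(-16)*(-139)) - (-48)*(1 + 2*(-48)) = (450557/97 + 736 - 14039/2 - 1112) - (-48)*(1 - 96) = -533613/194 - (-48)*(-95) = -533613/194 - 1*4560 = -533613/194 - 4560 = -1418253/194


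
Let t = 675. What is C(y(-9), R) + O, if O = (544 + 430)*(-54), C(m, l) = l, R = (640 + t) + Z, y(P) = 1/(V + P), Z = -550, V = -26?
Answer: -51831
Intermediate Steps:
y(P) = 1/(-26 + P)
R = 765 (R = (640 + 675) - 550 = 1315 - 550 = 765)
O = -52596 (O = 974*(-54) = -52596)
C(y(-9), R) + O = 765 - 52596 = -51831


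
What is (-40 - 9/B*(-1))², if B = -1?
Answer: 2401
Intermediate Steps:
(-40 - 9/B*(-1))² = (-40 - 9/(-1)*(-1))² = (-40 - 9*(-1)*(-1))² = (-40 - 3*(-3)*(-1))² = (-40 + 9*(-1))² = (-40 - 9)² = (-49)² = 2401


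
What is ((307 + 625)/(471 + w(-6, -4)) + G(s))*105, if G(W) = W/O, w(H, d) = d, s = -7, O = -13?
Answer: 1615425/6071 ≈ 266.09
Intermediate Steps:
G(W) = -W/13 (G(W) = W/(-13) = W*(-1/13) = -W/13)
((307 + 625)/(471 + w(-6, -4)) + G(s))*105 = ((307 + 625)/(471 - 4) - 1/13*(-7))*105 = (932/467 + 7/13)*105 = (15385/6071)*105 = 1615425/6071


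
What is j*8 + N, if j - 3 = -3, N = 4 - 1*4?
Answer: 0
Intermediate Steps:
N = 0 (N = 4 - 4 = 0)
j = 0 (j = 3 - 3 = 0)
j*8 + N = 0*8 + 0 = 0 + 0 = 0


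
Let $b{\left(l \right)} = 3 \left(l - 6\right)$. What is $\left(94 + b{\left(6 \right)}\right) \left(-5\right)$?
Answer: $-470$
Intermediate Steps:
$b{\left(l \right)} = -18 + 3 l$ ($b{\left(l \right)} = 3 \left(-6 + l\right) = -18 + 3 l$)
$\left(94 + b{\left(6 \right)}\right) \left(-5\right) = \left(94 + \left(-18 + 3 \cdot 6\right)\right) \left(-5\right) = \left(94 + \left(-18 + 18\right)\right) \left(-5\right) = \left(94 + 0\right) \left(-5\right) = 94 \left(-5\right) = -470$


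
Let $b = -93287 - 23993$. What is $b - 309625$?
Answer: $-426905$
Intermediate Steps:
$b = -117280$ ($b = -93287 - 23993 = -117280$)
$b - 309625 = -117280 - 309625 = -426905$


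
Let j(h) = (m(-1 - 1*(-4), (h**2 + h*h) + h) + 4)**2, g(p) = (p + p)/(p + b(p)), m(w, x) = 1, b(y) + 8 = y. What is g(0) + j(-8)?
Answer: 25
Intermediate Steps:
b(y) = -8 + y
g(p) = 2*p/(-8 + 2*p) (g(p) = (p + p)/(p + (-8 + p)) = (2*p)/(-8 + 2*p) = 2*p/(-8 + 2*p))
j(h) = 25 (j(h) = (1 + 4)**2 = 5**2 = 25)
g(0) + j(-8) = 0/(-4 + 0) + 25 = 0/(-4) + 25 = 0*(-1/4) + 25 = 0 + 25 = 25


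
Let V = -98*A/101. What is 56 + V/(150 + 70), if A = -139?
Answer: 628971/11110 ≈ 56.613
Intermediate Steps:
V = 13622/101 (V = -98/(101/(-139)) = -98/(101*(-1/139)) = -98/(-101/139) = -98*(-139/101) = 13622/101 ≈ 134.87)
56 + V/(150 + 70) = 56 + 13622/(101*(150 + 70)) = 56 + (13622/101)/220 = 56 + (13622/101)*(1/220) = 56 + 6811/11110 = 628971/11110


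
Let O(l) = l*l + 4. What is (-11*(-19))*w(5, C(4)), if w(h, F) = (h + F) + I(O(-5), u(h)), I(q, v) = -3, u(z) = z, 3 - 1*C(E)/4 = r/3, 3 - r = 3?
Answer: 2926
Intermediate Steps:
r = 0 (r = 3 - 1*3 = 3 - 3 = 0)
C(E) = 12 (C(E) = 12 - 0/3 = 12 - 4*0 = 12 + 0 = 12)
O(l) = 4 + l² (O(l) = l² + 4 = 4 + l²)
w(h, F) = -3 + F + h (w(h, F) = (h + F) - 3 = (F + h) - 3 = -3 + F + h)
(-11*(-19))*w(5, C(4)) = (-11*(-19))*(-3 + 12 + 5) = 209*14 = 2926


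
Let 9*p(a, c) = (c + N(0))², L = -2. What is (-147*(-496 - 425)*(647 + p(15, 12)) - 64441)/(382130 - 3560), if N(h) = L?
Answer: 14839208/63095 ≈ 235.19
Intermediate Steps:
N(h) = -2
p(a, c) = (-2 + c)²/9 (p(a, c) = (c - 2)²/9 = (-2 + c)²/9)
(-147*(-496 - 425)*(647 + p(15, 12)) - 64441)/(382130 - 3560) = (-147*(-496 - 425)*(647 + (-2 + 12)²/9) - 64441)/(382130 - 3560) = (-(-135387)*(647 + (⅑)*10²) - 64441)/378570 = (-(-135387)*(647 + (⅑)*100) - 64441)*(1/378570) = (-(-135387)*(647 + 100/9) - 64441)*(1/378570) = (-(-135387)*5923/9 - 64441)*(1/378570) = (-147*(-1818361/3) - 64441)*(1/378570) = (89099689 - 64441)*(1/378570) = 89035248*(1/378570) = 14839208/63095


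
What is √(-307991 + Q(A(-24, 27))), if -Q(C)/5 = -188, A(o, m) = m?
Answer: 47*I*√139 ≈ 554.12*I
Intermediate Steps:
Q(C) = 940 (Q(C) = -5*(-188) = 940)
√(-307991 + Q(A(-24, 27))) = √(-307991 + 940) = √(-307051) = 47*I*√139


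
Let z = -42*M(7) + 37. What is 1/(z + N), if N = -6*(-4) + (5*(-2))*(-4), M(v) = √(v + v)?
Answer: -101/14495 - 42*√14/14495 ≈ -0.017810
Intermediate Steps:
M(v) = √2*√v (M(v) = √(2*v) = √2*√v)
N = 64 (N = 24 - 10*(-4) = 24 + 40 = 64)
z = 37 - 42*√14 (z = -42*√2*√7 + 37 = -42*√14 + 37 = 37 - 42*√14 ≈ -120.15)
1/(z + N) = 1/((37 - 42*√14) + 64) = 1/(101 - 42*√14)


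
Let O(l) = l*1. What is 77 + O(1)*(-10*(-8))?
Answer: 157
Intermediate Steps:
O(l) = l
77 + O(1)*(-10*(-8)) = 77 + 1*(-10*(-8)) = 77 + 1*80 = 77 + 80 = 157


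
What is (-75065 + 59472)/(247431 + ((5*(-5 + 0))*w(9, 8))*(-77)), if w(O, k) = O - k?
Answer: -15593/249356 ≈ -0.062533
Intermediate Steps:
(-75065 + 59472)/(247431 + ((5*(-5 + 0))*w(9, 8))*(-77)) = (-75065 + 59472)/(247431 + ((5*(-5 + 0))*(9 - 1*8))*(-77)) = -15593/(247431 + ((5*(-5))*(9 - 8))*(-77)) = -15593/(247431 - 25*1*(-77)) = -15593/(247431 - 25*(-77)) = -15593/(247431 + 1925) = -15593/249356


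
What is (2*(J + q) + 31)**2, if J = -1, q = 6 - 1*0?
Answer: 1681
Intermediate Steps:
q = 6 (q = 6 + 0 = 6)
(2*(J + q) + 31)**2 = (2*(-1 + 6) + 31)**2 = (2*5 + 31)**2 = (10 + 31)**2 = 41**2 = 1681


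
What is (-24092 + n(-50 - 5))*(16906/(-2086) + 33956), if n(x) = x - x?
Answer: -853041224260/1043 ≈ -8.1787e+8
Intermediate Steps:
n(x) = 0
(-24092 + n(-50 - 5))*(16906/(-2086) + 33956) = (-24092 + 0)*(16906/(-2086) + 33956) = -24092*(16906*(-1/2086) + 33956) = -24092*(-8453/1043 + 33956) = -24092*35407655/1043 = -853041224260/1043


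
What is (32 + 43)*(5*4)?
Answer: 1500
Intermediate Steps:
(32 + 43)*(5*4) = 75*20 = 1500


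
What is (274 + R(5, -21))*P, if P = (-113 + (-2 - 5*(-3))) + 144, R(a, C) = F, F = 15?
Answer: 12716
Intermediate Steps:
R(a, C) = 15
P = 44 (P = (-113 + (-2 + 15)) + 144 = (-113 + 13) + 144 = -100 + 144 = 44)
(274 + R(5, -21))*P = (274 + 15)*44 = 289*44 = 12716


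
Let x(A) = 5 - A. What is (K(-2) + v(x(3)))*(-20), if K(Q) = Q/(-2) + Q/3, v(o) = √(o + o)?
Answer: -140/3 ≈ -46.667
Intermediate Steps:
v(o) = √2*√o (v(o) = √(2*o) = √2*√o)
K(Q) = -Q/6 (K(Q) = Q*(-½) + Q*(⅓) = -Q/2 + Q/3 = -Q/6)
(K(-2) + v(x(3)))*(-20) = (-⅙*(-2) + √2*√(5 - 1*3))*(-20) = (⅓ + √2*√(5 - 3))*(-20) = (⅓ + √2*√2)*(-20) = (⅓ + 2)*(-20) = (7/3)*(-20) = -140/3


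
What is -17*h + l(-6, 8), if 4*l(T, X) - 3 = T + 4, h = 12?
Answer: -815/4 ≈ -203.75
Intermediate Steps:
l(T, X) = 7/4 + T/4 (l(T, X) = 3/4 + (T + 4)/4 = 3/4 + (4 + T)/4 = 3/4 + (1 + T/4) = 7/4 + T/4)
-17*h + l(-6, 8) = -17*12 + (7/4 + (1/4)*(-6)) = -204 + (7/4 - 3/2) = -204 + 1/4 = -815/4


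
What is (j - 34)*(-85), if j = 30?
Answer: 340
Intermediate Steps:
(j - 34)*(-85) = (30 - 34)*(-85) = -4*(-85) = 340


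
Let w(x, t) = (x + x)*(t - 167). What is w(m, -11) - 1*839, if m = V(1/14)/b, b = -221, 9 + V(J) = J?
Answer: -1320183/1547 ≈ -853.38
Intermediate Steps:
V(J) = -9 + J
m = 125/3094 (m = (-9 + 1/14)/(-221) = (-9 + 1*(1/14))*(-1/221) = (-9 + 1/14)*(-1/221) = -125/14*(-1/221) = 125/3094 ≈ 0.040401)
w(x, t) = 2*x*(-167 + t) (w(x, t) = (2*x)*(-167 + t) = 2*x*(-167 + t))
w(m, -11) - 1*839 = 2*(125/3094)*(-167 - 11) - 1*839 = 2*(125/3094)*(-178) - 839 = -22250/1547 - 839 = -1320183/1547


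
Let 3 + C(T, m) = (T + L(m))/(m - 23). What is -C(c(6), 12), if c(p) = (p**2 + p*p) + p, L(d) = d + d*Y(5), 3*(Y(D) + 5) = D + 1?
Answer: 87/11 ≈ 7.9091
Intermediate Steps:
Y(D) = -14/3 + D/3 (Y(D) = -5 + (D + 1)/3 = -5 + (1 + D)/3 = -5 + (1/3 + D/3) = -14/3 + D/3)
L(d) = -2*d (L(d) = d + d*(-14/3 + (1/3)*5) = d + d*(-14/3 + 5/3) = d + d*(-3) = d - 3*d = -2*d)
c(p) = p + 2*p**2 (c(p) = (p**2 + p**2) + p = 2*p**2 + p = p + 2*p**2)
C(T, m) = -3 + (T - 2*m)/(-23 + m) (C(T, m) = -3 + (T - 2*m)/(m - 23) = -3 + (T - 2*m)/(-23 + m))
-C(c(6), 12) = -(69 + 6*(1 + 2*6) - 5*12)/(-23 + 12) = -(69 + 6*(1 + 12) - 60)/(-11) = -(-1)*(69 + 6*13 - 60)/11 = -(-1)*(69 + 78 - 60)/11 = -(-1)*87/11 = -1*(-87/11) = 87/11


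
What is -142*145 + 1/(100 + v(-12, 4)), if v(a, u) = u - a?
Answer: -2388439/116 ≈ -20590.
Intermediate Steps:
-142*145 + 1/(100 + v(-12, 4)) = -142*145 + 1/(100 + (4 - 1*(-12))) = -20590 + 1/(100 + (4 + 12)) = -20590 + 1/(100 + 16) = -20590 + 1/116 = -2388439/116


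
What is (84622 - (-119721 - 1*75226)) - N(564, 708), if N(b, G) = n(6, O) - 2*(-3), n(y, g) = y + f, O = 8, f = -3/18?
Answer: 1677343/6 ≈ 2.7956e+5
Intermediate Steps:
f = -1/6 (f = -3*1/18 = -1/6 ≈ -0.16667)
n(y, g) = -1/6 + y (n(y, g) = y - 1/6 = -1/6 + y)
N(b, G) = 71/6 (N(b, G) = (-1/6 + 6) - 2*(-3) = 35/6 + 6 = 71/6)
(84622 - (-119721 - 1*75226)) - N(564, 708) = (84622 - (-119721 - 1*75226)) - 1*71/6 = (84622 - (-119721 - 75226)) - 71/6 = (84622 - 1*(-194947)) - 71/6 = (84622 + 194947) - 71/6 = 279569 - 71/6 = 1677343/6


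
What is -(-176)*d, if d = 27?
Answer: 4752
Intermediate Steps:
-(-176)*d = -(-176)*27 = -176*(-27) = 4752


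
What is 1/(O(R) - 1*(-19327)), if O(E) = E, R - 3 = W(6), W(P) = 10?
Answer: 1/19340 ≈ 5.1706e-5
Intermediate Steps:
R = 13 (R = 3 + 10 = 13)
1/(O(R) - 1*(-19327)) = 1/(13 - 1*(-19327)) = 1/(13 + 19327) = 1/19340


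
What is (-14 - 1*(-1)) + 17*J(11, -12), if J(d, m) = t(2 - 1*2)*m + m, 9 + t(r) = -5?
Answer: 2639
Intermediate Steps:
t(r) = -14 (t(r) = -9 - 5 = -14)
J(d, m) = -13*m (J(d, m) = -14*m + m = -13*m)
(-14 - 1*(-1)) + 17*J(11, -12) = (-14 - 1*(-1)) + 17*(-13*(-12)) = (-14 + 1) + 17*156 = -13 + 2652 = 2639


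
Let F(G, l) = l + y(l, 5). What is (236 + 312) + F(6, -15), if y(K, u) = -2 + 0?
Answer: 531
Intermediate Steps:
y(K, u) = -2
F(G, l) = -2 + l (F(G, l) = l - 2 = -2 + l)
(236 + 312) + F(6, -15) = (236 + 312) + (-2 - 15) = 548 - 17 = 531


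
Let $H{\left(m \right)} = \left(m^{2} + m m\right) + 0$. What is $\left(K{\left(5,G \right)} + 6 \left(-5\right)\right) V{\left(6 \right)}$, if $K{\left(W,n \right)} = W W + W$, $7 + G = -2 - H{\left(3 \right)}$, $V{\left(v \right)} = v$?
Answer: $0$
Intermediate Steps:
$H{\left(m \right)} = 2 m^{2}$ ($H{\left(m \right)} = \left(m^{2} + m^{2}\right) + 0 = 2 m^{2} + 0 = 2 m^{2}$)
$G = -27$ ($G = -7 - \left(2 + 2 \cdot 3^{2}\right) = -7 - \left(2 + 2 \cdot 9\right) = -7 - 20 = -27$)
$K{\left(W,n \right)} = W + W^{2}$ ($K{\left(W,n \right)} = W^{2} + W = W + W^{2}$)
$\left(K{\left(5,G \right)} + 6 \left(-5\right)\right) V{\left(6 \right)} = \left(5 \left(1 + 5\right) + 6 \left(-5\right)\right) 6 = \left(5 \cdot 6 - 30\right) 6 = \left(30 - 30\right) 6 = 0 \cdot 6 = 0$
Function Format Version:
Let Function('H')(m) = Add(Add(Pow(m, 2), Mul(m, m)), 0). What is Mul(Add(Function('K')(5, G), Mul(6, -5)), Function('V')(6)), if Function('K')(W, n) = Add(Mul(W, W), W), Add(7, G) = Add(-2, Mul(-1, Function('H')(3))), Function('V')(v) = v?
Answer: 0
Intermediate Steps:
Function('H')(m) = Mul(2, Pow(m, 2)) (Function('H')(m) = Add(Add(Pow(m, 2), Pow(m, 2)), 0) = Add(Mul(2, Pow(m, 2)), 0) = Mul(2, Pow(m, 2)))
G = -27 (G = Add(-7, Add(-2, Mul(-1, Mul(2, Pow(3, 2))))) = Add(-7, Add(-2, Mul(-1, Mul(2, 9)))) = Add(-7, Add(-2, Mul(-1, 18))) = Add(-7, Add(-2, -18)) = Add(-7, -20) = -27)
Function('K')(W, n) = Add(W, Pow(W, 2)) (Function('K')(W, n) = Add(Pow(W, 2), W) = Add(W, Pow(W, 2)))
Mul(Add(Function('K')(5, G), Mul(6, -5)), Function('V')(6)) = Mul(Add(Mul(5, Add(1, 5)), Mul(6, -5)), 6) = Mul(Add(Mul(5, 6), -30), 6) = Mul(Add(30, -30), 6) = Mul(0, 6) = 0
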